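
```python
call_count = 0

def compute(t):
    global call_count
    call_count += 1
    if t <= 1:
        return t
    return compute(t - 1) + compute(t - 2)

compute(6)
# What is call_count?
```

Calls(t) = 1 + Calls(t-1) + Calls(t-2); Calls(0)=Calls(1)=1. For t=6 this gives 25.

Answer: 25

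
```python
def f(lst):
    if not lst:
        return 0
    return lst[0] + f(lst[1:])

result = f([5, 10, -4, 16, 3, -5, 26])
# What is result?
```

5 + 10 + (-4) + 16 + 3 + (-5) + 26 + 0 = 51

Answer: 51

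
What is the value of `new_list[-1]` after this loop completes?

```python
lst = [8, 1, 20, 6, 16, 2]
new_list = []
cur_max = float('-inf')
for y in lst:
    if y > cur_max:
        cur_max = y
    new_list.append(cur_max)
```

Running max ends at 20
`new_list` takes the values: [] → [8] → [8, 8] → [8, 8, 20] → [8, 8, 20, 20] → [8, 8, 20, 20, 20] → [8, 8, 20, 20, 20, 20]
So `new_list[-1]` = 20

Answer: 20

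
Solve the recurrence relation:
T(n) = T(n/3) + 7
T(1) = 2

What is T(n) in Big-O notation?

Each step divides n by 3 and adds 7. After log_3(n) steps we reach T(1)=2. So T(n) = 7·log_3(n) + 2 = O(log n).

Answer: O(log n)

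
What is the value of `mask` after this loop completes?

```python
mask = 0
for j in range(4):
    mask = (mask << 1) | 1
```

Build 4 consecutive 1-bits: 0b1111
`mask` takes the values: 0 → 1 → 3 → 7 → 15

Answer: 15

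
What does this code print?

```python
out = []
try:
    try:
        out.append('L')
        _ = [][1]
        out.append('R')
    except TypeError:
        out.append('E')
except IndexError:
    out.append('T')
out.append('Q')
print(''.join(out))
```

Execution trace: 'L' (try body) → 'T' (outer except IndexError) → 'Q' (after the try/except). Output: LTQ

Answer: LTQ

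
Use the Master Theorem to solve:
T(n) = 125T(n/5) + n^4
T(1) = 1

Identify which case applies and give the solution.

a=125, b=5, f(n)=n^4. log_5(125) = 3. Since c=4 > 3 and the regularity condition holds (125(n/5)^4 = (125/5^4)n^4 with 125/5^4 < 1), Case 3 applies: T(n) = Θ(f(n)) = O(n^4).

Answer: O(n^4) - Case 3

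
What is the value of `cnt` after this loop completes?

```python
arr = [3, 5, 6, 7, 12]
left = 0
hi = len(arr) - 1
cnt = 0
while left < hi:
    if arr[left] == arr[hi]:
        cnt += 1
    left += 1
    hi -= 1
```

Count matching pairs from ends
`cnt` takes the values: 0

Answer: 0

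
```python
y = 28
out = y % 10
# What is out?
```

Trace:
`y = 28` → y = 28
`out = y % 10` → out = 8
So out = 8

Answer: 8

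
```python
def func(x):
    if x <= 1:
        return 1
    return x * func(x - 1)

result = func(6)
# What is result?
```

func(6) = 6 * 5 * 4 * 3 * 2 * 1 = 720

Answer: 720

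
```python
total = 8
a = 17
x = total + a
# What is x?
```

Trace:
`total = 8` → total = 8
`a = 17` → a = 17
`x = total + a` → x = 25
So x = 25

Answer: 25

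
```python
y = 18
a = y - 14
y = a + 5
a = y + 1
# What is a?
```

Trace:
`y = 18` → y = 18
`a = y - 14` → a = 4
`y = a + 5` → y = 9
`a = y + 1` → a = 10
So a = 10

Answer: 10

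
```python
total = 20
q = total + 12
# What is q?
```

Trace:
`total = 20` → total = 20
`q = total + 12` → q = 32
So q = 32

Answer: 32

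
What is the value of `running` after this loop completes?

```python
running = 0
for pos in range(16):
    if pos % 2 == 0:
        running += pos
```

Sum of even numbers 0 to 15
`running` takes the values: 0 → 2 → 6 → 12 → 20 → 30 → 42 → 56

Answer: 56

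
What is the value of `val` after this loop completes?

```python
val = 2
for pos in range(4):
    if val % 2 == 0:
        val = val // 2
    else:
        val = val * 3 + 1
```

Collatz-style transformation from 2
`val` takes the values: 2 → 1 → 4 → 2 → 1

Answer: 1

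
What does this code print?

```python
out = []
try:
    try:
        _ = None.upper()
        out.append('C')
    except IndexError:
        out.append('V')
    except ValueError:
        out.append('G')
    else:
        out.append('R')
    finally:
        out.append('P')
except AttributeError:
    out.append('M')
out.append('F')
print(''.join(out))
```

Execution trace: 'P' (finally) → 'M' (outer except AttributeError) → 'F' (after the try/except). Output: PMF

Answer: PMF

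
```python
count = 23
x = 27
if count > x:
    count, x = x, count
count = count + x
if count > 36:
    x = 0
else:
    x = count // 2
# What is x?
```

Trace:
`count = 23` → count = 23
`x = 27` → x = 27
`if count > x: ...` → count > x is False → no variable changes
`count = count + x` → count = 50
`if count > 36: ...` → count > 36 is True → x = 0
So x = 0

Answer: 0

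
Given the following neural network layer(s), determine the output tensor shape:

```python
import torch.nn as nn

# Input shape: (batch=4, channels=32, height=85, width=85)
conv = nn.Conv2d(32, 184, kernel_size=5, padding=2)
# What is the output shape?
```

Input: (4, 32, 85, 85) -> Output: (4, 184, 85, 85)

Answer: (4, 184, 85, 85)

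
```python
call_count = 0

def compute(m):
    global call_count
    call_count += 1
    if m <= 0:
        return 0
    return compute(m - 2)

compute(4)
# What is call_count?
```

Linear recursion stepping by 2: 3 calls from m=4 down to ≤0.

Answer: 3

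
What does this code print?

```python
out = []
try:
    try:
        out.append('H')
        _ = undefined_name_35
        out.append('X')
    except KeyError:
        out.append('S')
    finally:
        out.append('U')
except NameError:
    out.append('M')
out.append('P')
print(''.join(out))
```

Execution trace: 'H' (try body) → 'U' (finally) → 'M' (outer except NameError) → 'P' (after the try/except). Output: HUMP

Answer: HUMP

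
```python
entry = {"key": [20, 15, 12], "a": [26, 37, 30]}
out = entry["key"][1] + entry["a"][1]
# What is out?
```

Trace:
`entry = {"key": [20, 15, 12], "a": [26, 37, 30]}` → entry = {'key': [20, 15, 12], 'a': [26, 37, 30]}
`out = entry["key"][1] + entry["a"][1]` → out = 52
So out = 52

Answer: 52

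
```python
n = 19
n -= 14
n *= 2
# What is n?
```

Trace:
`n = 19` → n = 19
`n -= 14` → n = 5
`n *= 2` → n = 10
So n = 10

Answer: 10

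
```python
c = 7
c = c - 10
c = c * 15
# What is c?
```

Trace:
`c = 7` → c = 7
`c = c - 10` → c = -3
`c = c * 15` → c = -45
So c = -45

Answer: -45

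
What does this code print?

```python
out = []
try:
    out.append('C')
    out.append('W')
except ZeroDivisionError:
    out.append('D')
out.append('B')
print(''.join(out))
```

Execution trace: 'C' (try body) → 'W' (try body, no exception) → 'B' (after the try/except). Output: CWB

Answer: CWB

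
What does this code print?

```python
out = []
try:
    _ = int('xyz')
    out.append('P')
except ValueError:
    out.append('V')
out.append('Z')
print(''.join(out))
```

Execution trace: 'V' (except ValueError) → 'Z' (after the try/except). Output: VZ

Answer: VZ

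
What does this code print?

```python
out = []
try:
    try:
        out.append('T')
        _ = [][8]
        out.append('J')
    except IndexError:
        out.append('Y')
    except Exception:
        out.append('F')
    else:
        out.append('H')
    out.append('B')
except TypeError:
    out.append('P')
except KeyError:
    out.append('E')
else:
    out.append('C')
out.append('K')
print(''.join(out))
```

Execution trace: 'T' (inner try body) → 'Y' (inner except IndexError) → 'B' (try body, no exception) → 'C' (else) → 'K' (after the try/except). Output: TYBCK

Answer: TYBCK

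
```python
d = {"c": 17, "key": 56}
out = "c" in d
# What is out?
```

Trace:
`d = {"c": 17, "key": 56}` → d = {'c': 17, 'key': 56}
`out = "c" in d` → out = True
So out = True

Answer: True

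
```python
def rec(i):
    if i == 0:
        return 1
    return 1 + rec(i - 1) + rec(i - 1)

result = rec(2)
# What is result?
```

rec(i) = 1 + 2·rec(i-1), rec(0)=1. Closed form: (1+1)·2^2 - 1 = 7.

Answer: 7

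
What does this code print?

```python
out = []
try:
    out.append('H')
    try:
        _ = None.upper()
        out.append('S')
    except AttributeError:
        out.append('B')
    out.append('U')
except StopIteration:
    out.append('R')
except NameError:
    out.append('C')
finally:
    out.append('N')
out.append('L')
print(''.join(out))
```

Execution trace: 'H' (try body) → 'B' (inner except AttributeError) → 'U' (try body, no exception) → 'N' (finally) → 'L' (after the try/except). Output: HBUNL

Answer: HBUNL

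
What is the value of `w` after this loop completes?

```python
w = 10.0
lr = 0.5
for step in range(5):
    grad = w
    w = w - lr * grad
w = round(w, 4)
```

Gradient descent: w = 10.0 * (1 - 0.5)^5
`w` takes the values: 10.0 → 5.0 → 2.5 → 1.25 → 0.625 → 0.3125

Answer: 0.3125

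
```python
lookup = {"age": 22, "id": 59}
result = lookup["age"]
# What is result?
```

Trace:
`lookup = {"age": 22, "id": 59}` → lookup = {'age': 22, 'id': 59}
`result = lookup["age"]` → result = 22
So result = 22

Answer: 22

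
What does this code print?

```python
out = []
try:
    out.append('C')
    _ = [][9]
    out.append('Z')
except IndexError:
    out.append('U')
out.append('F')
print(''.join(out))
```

Execution trace: 'C' (try body) → 'U' (except IndexError) → 'F' (after the try/except). Output: CUF

Answer: CUF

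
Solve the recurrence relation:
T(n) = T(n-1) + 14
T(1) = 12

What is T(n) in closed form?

Unrolling: T(n) = T(1) + 14·(n-1) = 12 + 14(n-1) = 14n - 2.

Answer: T(n) = 14n - 2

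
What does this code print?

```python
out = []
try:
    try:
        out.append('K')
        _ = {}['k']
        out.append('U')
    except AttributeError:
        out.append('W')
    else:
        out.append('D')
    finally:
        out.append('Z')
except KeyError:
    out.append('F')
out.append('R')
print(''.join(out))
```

Execution trace: 'K' (try body) → 'Z' (finally) → 'F' (outer except KeyError) → 'R' (after the try/except). Output: KZFR

Answer: KZFR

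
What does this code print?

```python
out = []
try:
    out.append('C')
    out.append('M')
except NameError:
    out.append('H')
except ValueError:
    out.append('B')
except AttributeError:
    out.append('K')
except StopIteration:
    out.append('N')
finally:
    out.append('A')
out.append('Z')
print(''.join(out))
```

Execution trace: 'C' (try body) → 'M' (try body, no exception) → 'A' (finally) → 'Z' (after the try/except). Output: CMAZ

Answer: CMAZ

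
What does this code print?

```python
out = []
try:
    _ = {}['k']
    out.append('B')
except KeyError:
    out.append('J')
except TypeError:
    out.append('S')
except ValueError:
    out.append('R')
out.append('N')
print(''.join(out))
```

Execution trace: 'J' (except KeyError) → 'N' (after the try/except). Output: JN

Answer: JN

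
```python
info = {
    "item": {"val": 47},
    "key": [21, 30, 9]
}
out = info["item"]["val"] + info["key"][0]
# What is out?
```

Trace:
`info = { ...` → info = {'item': {'val': 47}, 'key': [21, 30, 9]}
`out = info["item"]["val"] + info["key"][0]` → out = 68
So out = 68

Answer: 68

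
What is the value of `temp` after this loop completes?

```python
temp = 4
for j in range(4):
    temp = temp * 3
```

Multiply by 3, 4 times: 4 * 3^4 = 324
`temp` takes the values: 4 → 12 → 36 → 108 → 324

Answer: 324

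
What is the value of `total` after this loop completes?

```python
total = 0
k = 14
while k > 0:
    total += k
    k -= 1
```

Sum 14 down to 1
`total` takes the values: 0 → 14 → 27 → 39 → 50 → 60 → 69 → 77 → 84 → 90 → 95 → 99 → 102 → 104 → 105

Answer: 105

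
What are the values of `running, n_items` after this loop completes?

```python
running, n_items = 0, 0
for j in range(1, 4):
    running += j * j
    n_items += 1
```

Sum of squares and count
`running, n_items` takes the values: (0, 0) → (1, 0) → (1, 1) → (5, 1) → (5, 2) → (14, 2) → (14, 3)

Answer: 14, 3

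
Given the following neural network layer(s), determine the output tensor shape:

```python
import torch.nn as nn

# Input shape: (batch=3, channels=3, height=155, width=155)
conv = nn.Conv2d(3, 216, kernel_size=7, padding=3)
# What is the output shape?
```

Input: (3, 3, 155, 155) -> Output: (3, 216, 155, 155)

Answer: (3, 216, 155, 155)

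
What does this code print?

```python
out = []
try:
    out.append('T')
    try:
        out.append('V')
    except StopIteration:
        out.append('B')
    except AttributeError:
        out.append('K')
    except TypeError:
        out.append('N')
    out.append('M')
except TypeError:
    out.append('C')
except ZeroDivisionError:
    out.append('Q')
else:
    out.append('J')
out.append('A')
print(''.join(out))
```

Execution trace: 'T' (try body) → 'V' (inner try body, no exception) → 'M' (try body, no exception) → 'J' (else) → 'A' (after the try/except). Output: TVMJA

Answer: TVMJA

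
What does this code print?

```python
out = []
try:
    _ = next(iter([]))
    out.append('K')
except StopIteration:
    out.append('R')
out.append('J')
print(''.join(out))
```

Execution trace: 'R' (except StopIteration) → 'J' (after the try/except). Output: RJ

Answer: RJ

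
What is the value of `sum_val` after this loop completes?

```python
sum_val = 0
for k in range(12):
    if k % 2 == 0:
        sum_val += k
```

Sum of even numbers 0 to 11
`sum_val` takes the values: 0 → 2 → 6 → 12 → 20 → 30

Answer: 30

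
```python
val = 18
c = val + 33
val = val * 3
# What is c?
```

Trace:
`val = 18` → val = 18
`c = val + 33` → c = 51
`val = val * 3` → val = 54
So c = 51

Answer: 51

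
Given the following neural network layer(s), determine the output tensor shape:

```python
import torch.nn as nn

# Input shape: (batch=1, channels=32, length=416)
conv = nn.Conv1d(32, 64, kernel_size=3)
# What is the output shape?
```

Input: (1, 32, 416) -> Output: (1, 64, 414)

Answer: (1, 64, 414)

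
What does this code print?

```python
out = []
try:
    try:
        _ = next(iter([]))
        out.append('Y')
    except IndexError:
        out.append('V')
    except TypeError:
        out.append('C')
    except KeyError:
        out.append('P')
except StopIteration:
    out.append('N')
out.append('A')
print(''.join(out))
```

Execution trace: 'N' (outer except StopIteration) → 'A' (after the try/except). Output: NA

Answer: NA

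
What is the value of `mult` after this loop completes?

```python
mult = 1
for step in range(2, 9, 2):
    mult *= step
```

Product of even numbers 2 to 8
`mult` takes the values: 1 → 2 → 8 → 48 → 384

Answer: 384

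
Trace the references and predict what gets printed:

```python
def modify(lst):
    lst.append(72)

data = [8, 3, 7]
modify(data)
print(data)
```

Key concept: function modifies passed list.
Step by step:
`data = [8, 3, 7]` → data = [8, 3, 7]
`modify(data)` → data = [8, 3, 7, 72]
`print(data)` → prints [8, 3, 7, 72]

Answer: [8, 3, 7, 72]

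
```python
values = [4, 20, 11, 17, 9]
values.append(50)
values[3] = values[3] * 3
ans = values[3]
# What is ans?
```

Trace:
`values = [4, 20, 11, 17, 9]` → values = [4, 20, 11, 17, 9]
`values.append(50)` → values = [4, 20, 11, 17, 9, 50]
`values[3] = values[3] * 3` → values = [4, 20, 11, 51, 9, 50]
`ans = values[3]` → ans = 51
So ans = 51

Answer: 51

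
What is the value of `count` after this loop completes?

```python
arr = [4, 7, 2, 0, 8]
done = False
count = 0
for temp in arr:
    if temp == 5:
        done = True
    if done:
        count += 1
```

Count elements after first 5 in [4, 7, 2, 0, 8]
`count` takes the values: 0

Answer: 0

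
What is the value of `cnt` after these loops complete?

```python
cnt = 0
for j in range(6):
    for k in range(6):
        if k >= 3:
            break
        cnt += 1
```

Inner breaks at 3, outer runs 6 times
`cnt` takes the values: 0 → 1 → 2 → 3 → 4 → 5 → 6 → 7 → 8 → 9 → 10 → 11 → 12 → 13 → 14 → 15 → 16 → 17 → 18

Answer: 18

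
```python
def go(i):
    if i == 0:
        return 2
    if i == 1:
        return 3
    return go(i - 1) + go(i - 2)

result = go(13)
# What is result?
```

Build up from base cases: go(0)=2, go(1)=3, go(2)=5, go(3)=8, go(4)=13, go(5)=21, go(6)=34, ..., go(13)=987

Answer: 987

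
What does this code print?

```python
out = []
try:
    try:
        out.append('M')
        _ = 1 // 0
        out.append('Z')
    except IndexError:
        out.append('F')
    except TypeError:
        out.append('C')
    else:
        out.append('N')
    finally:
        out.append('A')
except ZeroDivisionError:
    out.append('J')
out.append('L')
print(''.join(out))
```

Execution trace: 'M' (try body) → 'A' (finally) → 'J' (outer except ZeroDivisionError) → 'L' (after the try/except). Output: MAJL

Answer: MAJL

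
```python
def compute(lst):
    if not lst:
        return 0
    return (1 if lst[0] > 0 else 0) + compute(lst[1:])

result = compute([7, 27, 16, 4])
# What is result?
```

Count of positive elements in [7, 27, 16, 4] = 4

Answer: 4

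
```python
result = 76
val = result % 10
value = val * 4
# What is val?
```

Trace:
`result = 76` → result = 76
`val = result % 10` → val = 6
`value = val * 4` → value = 24
So val = 6

Answer: 6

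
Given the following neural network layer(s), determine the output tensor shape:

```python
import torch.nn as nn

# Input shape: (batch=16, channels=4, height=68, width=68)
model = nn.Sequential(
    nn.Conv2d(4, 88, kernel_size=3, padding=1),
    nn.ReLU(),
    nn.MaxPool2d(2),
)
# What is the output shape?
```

Input: (16, 4, 68, 68) -> after Conv2d: (16, 88, 68, 68) -> after ReLU: (16, 88, 68, 68) -> Output: (16, 88, 34, 34)

Answer: (16, 88, 34, 34)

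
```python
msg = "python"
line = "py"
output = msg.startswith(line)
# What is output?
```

Trace:
`msg = "python"` → msg = 'python'
`line = "py"` → line = 'py'
`output = msg.startswith(line)` → output = True
So output = True

Answer: True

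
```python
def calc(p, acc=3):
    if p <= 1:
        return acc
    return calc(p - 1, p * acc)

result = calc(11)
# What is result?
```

Accumulator trace (n, acc): (11, 3) -> (10, 33) -> (9, 330) -> (8, 2970) -> (7, 23760) -> (6, 166320) -> (5, 997920) -> (4, 4989600) -> (3, 19958400) -> (2, 59875200) -> (1, 119750400) -> return 119750400

Answer: 119750400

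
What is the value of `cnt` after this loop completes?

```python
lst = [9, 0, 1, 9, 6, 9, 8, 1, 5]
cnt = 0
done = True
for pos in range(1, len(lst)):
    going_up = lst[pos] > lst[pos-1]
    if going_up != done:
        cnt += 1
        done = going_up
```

Count direction changes in [9, 0, 1, 9, 6, 9, 8, 1, 5]
`cnt` takes the values: 0 → 1 → 2 → 3 → 4 → 5 → 6

Answer: 6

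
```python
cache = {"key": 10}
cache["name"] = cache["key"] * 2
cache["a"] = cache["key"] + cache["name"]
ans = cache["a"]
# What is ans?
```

Trace:
`cache = {"key": 10}` → cache = {'key': 10}
`cache["name"] = cache["key"] * 2` → cache = {'key': 10, 'name': 20}
`cache["a"] = cache["key"] + cache["name"]` → cache = {'key': 10, 'name': 20, 'a': 30}
`ans = cache["a"]` → ans = 30
So ans = 30

Answer: 30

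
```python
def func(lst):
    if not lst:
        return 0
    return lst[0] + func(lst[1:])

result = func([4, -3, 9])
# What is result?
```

4 + (-3) + 9 + 0 = 10

Answer: 10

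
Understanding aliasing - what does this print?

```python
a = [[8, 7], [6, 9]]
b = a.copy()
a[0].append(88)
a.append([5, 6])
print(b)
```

Key concept: shallow copy with nested lists.
Step by step:
`a = [[8, 7], [6, 9]]` → a = [[8, 7], [6, 9]]
`b = a.copy()` → b = [[8, 7], [6, 9]]
`a[0].append(88)` → a = [[8, 7, 88], [6, 9]]; b = [[8, 7, 88], [6, 9]]
`a.append([5, 6])` → a = [[8, 7, 88], [6, 9], [5, 6]]
`print(b)` → prints [[8, 7, 88], [6, 9]]

Answer: [[8, 7, 88], [6, 9]]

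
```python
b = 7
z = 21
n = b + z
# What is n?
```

Trace:
`b = 7` → b = 7
`z = 21` → z = 21
`n = b + z` → n = 28
So n = 28

Answer: 28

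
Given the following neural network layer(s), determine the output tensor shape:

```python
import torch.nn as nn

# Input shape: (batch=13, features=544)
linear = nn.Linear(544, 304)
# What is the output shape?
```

Input: (13, 544) -> Output: (13, 304)

Answer: (13, 304)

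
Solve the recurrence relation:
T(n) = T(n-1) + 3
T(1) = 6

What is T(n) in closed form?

Unrolling: T(n) = T(1) + 3·(n-1) = 6 + 3(n-1) = 3n + 3.

Answer: T(n) = 3n + 3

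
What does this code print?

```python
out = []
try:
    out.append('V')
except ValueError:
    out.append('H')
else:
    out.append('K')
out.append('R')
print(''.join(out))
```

Execution trace: 'V' (try body, no exception) → 'K' (else) → 'R' (after the try/except). Output: VKR

Answer: VKR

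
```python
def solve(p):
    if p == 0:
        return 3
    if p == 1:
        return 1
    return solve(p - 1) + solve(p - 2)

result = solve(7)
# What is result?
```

Build up from base cases: solve(0)=3, solve(1)=1, solve(2)=4, solve(3)=5, solve(4)=9, solve(5)=14, solve(6)=23, ..., solve(7)=37

Answer: 37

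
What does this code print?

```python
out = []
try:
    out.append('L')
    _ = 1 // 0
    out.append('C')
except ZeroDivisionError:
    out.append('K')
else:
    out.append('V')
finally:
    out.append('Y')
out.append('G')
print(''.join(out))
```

Execution trace: 'L' (try body) → 'K' (except ZeroDivisionError) → 'Y' (finally) → 'G' (after the try/except). Output: LKYG

Answer: LKYG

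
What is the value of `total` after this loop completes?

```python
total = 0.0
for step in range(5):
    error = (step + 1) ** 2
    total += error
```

Sum of squared losses 1² + 2² + ... + 5²
`total` takes the values: 0.0 → 1.0 → 5.0 → 14.0 → 30.0 → 55.0

Answer: 55.0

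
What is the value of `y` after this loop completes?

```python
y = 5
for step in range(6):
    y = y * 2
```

Multiply by 2, 6 times: 5 * 2^6 = 320
`y` takes the values: 5 → 10 → 20 → 40 → 80 → 160 → 320

Answer: 320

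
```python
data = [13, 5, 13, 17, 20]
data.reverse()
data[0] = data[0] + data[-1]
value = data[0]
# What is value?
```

Trace:
`data = [13, 5, 13, 17, 20]` → data = [13, 5, 13, 17, 20]
`data.reverse()` → data = [20, 17, 13, 5, 13]
`data[0] = data[0] + data[-1]` → data = [33, 17, 13, 5, 13]
`value = data[0]` → value = 33
So value = 33

Answer: 33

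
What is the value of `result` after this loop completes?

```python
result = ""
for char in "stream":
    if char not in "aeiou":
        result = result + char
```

Remove vowels from 'stream'
`result` takes the values: "" → "s" → "st" → "str" → "strm"

Answer: "strm"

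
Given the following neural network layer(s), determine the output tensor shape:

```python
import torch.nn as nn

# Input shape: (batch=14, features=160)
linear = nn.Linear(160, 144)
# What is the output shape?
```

Input: (14, 160) -> Output: (14, 144)

Answer: (14, 144)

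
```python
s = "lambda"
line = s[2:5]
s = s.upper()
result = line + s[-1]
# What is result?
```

Trace:
`s = "lambda"` → s = 'lambda'
`line = s[2:5]` → line = 'mbd'
`s = s.upper()` → s = 'LAMBDA'
`result = line + s[-1]` → result = 'mbdA'
So result = 'mbdA'

Answer: 'mbdA'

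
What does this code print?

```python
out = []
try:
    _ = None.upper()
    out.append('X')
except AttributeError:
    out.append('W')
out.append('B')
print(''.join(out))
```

Execution trace: 'W' (except AttributeError) → 'B' (after the try/except). Output: WB

Answer: WB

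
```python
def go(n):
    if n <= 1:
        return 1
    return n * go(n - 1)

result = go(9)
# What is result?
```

go(9) = 9 * 8 * 7 * 6 * 5 * 4 * 3 * 2 * 1 = 362880

Answer: 362880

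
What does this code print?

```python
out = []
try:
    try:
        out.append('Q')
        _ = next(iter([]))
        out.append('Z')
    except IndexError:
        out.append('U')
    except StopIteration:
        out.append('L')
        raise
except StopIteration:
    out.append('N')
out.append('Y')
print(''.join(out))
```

Execution trace: 'Q' (inner try body) → 'L' (inner except StopIteration) → 'N' (outer except StopIteration) → 'Y' (after the try/except). Output: QLNY

Answer: QLNY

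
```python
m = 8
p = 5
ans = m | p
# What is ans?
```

Trace:
`m = 8` → m = 8
`p = 5` → p = 5
`ans = m | p` → ans = 13
So ans = 13

Answer: 13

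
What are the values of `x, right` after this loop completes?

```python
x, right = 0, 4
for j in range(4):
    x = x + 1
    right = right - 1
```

x goes 0→4, right goes 4→0
`x, right` takes the values: (0, 4) → (1, 4) → (1, 3) → (2, 3) → (2, 2) → (3, 2) → (3, 1) → (4, 1) → (4, 0)

Answer: 4, 0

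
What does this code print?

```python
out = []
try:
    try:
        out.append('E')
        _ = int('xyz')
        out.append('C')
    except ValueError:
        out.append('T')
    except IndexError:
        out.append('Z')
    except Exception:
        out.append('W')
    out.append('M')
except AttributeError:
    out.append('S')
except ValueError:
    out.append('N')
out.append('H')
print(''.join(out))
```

Execution trace: 'E' (inner try body) → 'T' (inner except ValueError) → 'M' (try body, no exception) → 'H' (after the try/except). Output: ETMH

Answer: ETMH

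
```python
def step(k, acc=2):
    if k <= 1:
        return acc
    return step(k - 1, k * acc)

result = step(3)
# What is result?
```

Accumulator trace (n, acc): (3, 2) -> (2, 6) -> (1, 12) -> return 12

Answer: 12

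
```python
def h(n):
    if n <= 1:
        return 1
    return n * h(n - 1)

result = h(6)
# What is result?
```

h(6) = 6 * 5 * 4 * 3 * 2 * 1 = 720

Answer: 720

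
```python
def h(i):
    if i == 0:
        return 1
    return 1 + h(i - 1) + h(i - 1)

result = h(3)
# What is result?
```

h(i) = 1 + 2·h(i-1), h(0)=1. Closed form: (1+1)·2^3 - 1 = 15.

Answer: 15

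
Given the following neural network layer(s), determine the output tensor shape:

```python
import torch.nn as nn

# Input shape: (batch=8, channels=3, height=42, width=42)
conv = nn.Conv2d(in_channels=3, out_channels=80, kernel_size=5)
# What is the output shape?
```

Input: (8, 3, 42, 42) -> Output: (8, 80, 38, 38)

Answer: (8, 80, 38, 38)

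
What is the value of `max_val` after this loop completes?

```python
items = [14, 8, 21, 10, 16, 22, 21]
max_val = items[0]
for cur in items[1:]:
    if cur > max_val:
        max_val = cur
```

Maximum of [14, 8, 21, 10, 16, 22, 21]
`max_val` takes the values: 14 → 21 → 22

Answer: 22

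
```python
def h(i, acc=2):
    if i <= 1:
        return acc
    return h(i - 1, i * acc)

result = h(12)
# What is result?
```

Accumulator trace (n, acc): (12, 2) -> (11, 24) -> (10, 264) -> (9, 2640) -> (8, 23760) -> (7, 190080) -> (6, 1330560) -> (5, 7983360) -> (4, 39916800) -> (3, 159667200) -> (2, 479001600) -> (1, 958003200) -> return 958003200

Answer: 958003200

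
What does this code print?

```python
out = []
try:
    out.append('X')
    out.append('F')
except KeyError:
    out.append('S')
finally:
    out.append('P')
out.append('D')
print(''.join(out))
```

Execution trace: 'X' (try body) → 'F' (try body, no exception) → 'P' (finally) → 'D' (after the try/except). Output: XFPD

Answer: XFPD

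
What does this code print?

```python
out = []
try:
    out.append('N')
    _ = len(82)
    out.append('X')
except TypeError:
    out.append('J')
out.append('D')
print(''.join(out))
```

Execution trace: 'N' (try body) → 'J' (except TypeError) → 'D' (after the try/except). Output: NJD

Answer: NJD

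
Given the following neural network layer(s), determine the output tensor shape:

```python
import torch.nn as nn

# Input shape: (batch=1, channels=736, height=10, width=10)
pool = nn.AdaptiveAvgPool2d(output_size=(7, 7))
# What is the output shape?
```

Input: (1, 736, 10, 10) -> Output: (1, 736, 7, 7)

Answer: (1, 736, 7, 7)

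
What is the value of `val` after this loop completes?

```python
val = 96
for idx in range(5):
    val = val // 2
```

Halve 5 times: 96 // 2^5 = 3
`val` takes the values: 96 → 48 → 24 → 12 → 6 → 3

Answer: 3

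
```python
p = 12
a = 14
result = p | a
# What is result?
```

Trace:
`p = 12` → p = 12
`a = 14` → a = 14
`result = p | a` → result = 14
So result = 14

Answer: 14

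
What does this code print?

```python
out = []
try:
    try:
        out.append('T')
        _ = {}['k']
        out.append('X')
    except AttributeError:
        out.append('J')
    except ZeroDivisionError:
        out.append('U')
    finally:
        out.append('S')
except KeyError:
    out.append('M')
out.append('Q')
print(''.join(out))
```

Execution trace: 'T' (try body) → 'S' (finally) → 'M' (outer except KeyError) → 'Q' (after the try/except). Output: TSMQ

Answer: TSMQ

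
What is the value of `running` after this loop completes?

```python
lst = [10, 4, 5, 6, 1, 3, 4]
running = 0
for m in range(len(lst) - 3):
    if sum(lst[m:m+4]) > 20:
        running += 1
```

Count windows with sum > 20
`running` takes the values: 0 → 1

Answer: 1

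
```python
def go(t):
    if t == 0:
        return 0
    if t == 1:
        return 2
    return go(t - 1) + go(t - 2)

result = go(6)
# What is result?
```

Build up from base cases: go(0)=0, go(1)=2, go(2)=2, go(3)=4, go(4)=6, go(5)=10, go(6)=16

Answer: 16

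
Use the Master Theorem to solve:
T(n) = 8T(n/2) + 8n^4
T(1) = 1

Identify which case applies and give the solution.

a=8, b=2, f(n)=8n^4. log_2(8) = 3. Since c=4 > 3 and the regularity condition holds (8(n/2)^4 = (8/2^4)n^4 with 8/2^4 < 1), Case 3 applies: T(n) = Θ(f(n)) = O(n^4).

Answer: O(n^4) - Case 3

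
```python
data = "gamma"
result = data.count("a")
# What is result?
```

Trace:
`data = "gamma"` → data = 'gamma'
`result = data.count("a")` → result = 2
So result = 2

Answer: 2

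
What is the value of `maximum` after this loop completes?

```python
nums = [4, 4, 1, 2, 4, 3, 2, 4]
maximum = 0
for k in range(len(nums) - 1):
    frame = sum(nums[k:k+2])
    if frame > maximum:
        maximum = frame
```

Max sum of 2-element window in [4, 4, 1, 2, 4, 3, 2, 4]
`maximum` takes the values: 0 → 8

Answer: 8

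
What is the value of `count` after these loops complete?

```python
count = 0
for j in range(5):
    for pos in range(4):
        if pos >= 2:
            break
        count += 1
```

Inner breaks at 2, outer runs 5 times
`count` takes the values: 0 → 1 → 2 → 3 → 4 → 5 → 6 → 7 → 8 → 9 → 10

Answer: 10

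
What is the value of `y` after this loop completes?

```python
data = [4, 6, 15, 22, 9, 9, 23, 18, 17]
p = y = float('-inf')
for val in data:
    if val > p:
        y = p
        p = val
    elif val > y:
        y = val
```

Second largest (with repeats) in [4, 6, 15, 22, 9, 9, 23, 18, 17]
`y` takes the values: -inf → 4 → 6 → 15 → 22

Answer: 22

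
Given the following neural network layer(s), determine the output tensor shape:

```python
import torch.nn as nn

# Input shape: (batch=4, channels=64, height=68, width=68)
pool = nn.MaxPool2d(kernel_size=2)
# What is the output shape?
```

Input: (4, 64, 68, 68) -> Output: (4, 64, 34, 34)

Answer: (4, 64, 34, 34)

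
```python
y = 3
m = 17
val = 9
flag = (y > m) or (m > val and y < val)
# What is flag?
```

Trace:
`y = 3` → y = 3
`m = 17` → m = 17
`val = 9` → val = 9
`flag = (y > m) or (m > val and y < val)` → flag = True
So flag = True

Answer: True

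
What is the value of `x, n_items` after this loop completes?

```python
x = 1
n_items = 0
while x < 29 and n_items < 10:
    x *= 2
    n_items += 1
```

Double until >= 29 or 10 iterations
`x, n_items` takes the values: (1, 0) → (2, 0) → (2, 1) → (4, 1) → (4, 2) → (8, 2) → (8, 3) → (16, 3) → (16, 4) → (32, 4) → (32, 5)

Answer: 32, 5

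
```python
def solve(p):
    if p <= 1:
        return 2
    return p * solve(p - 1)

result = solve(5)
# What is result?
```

solve(5) = 5 * 4 * 3 * 2 * 2 = 240

Answer: 240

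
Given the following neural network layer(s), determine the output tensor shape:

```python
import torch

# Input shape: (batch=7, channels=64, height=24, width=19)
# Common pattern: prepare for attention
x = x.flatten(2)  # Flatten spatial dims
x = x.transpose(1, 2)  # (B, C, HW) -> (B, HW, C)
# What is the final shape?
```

Input: (7, 64, 24, 19) -> after flatten(2): (7, 64, 456) -> Output: (7, 456, 64)

Answer: (7, 456, 64)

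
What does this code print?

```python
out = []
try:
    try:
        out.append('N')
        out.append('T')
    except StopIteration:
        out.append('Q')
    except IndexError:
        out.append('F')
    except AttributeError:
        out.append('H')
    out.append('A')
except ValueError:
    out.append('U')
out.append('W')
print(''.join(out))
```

Execution trace: 'N' (inner try body) → 'T' (inner try body, no exception) → 'A' (try body, no exception) → 'W' (after the try/except). Output: NTAW

Answer: NTAW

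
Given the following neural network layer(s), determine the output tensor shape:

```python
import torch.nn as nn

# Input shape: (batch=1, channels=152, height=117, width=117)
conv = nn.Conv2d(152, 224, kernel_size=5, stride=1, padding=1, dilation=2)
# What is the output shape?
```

Input: (1, 152, 117, 117) -> Output: (1, 224, 111, 111)

Answer: (1, 224, 111, 111)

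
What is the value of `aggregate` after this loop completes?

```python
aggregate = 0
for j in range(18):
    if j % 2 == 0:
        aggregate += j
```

Sum of even numbers 0 to 17
`aggregate` takes the values: 0 → 2 → 6 → 12 → 20 → 30 → 42 → 56 → 72

Answer: 72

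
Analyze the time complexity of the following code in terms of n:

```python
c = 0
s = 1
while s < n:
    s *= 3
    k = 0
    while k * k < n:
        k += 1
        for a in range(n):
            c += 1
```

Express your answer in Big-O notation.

Each loop level contributes: log n × √n × n. Multiplying the contributions gives O(n√n log n).

Answer: O(n√n log n)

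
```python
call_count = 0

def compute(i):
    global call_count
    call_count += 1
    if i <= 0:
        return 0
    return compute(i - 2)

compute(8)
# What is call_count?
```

Linear recursion stepping by 2: 5 calls from i=8 down to ≤0.

Answer: 5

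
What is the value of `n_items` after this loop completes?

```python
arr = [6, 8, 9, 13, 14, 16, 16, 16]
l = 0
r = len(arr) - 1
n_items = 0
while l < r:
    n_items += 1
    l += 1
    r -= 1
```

Iterations until pointers meet (list length 8)
`n_items` takes the values: 0 → 1 → 2 → 3 → 4

Answer: 4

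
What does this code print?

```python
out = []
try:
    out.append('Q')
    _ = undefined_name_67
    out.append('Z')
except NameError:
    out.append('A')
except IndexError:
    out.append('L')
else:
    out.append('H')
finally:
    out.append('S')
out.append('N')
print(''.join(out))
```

Execution trace: 'Q' (try body) → 'A' (except NameError) → 'S' (finally) → 'N' (after the try/except). Output: QASN

Answer: QASN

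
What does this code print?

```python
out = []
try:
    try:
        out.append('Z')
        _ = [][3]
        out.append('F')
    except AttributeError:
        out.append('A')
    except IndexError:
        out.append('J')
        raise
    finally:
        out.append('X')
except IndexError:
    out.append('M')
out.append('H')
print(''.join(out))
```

Execution trace: 'Z' (inner try body) → 'J' (inner except IndexError) → 'X' (inner finally) → 'M' (outer except IndexError) → 'H' (after the try/except). Output: ZJXMH

Answer: ZJXMH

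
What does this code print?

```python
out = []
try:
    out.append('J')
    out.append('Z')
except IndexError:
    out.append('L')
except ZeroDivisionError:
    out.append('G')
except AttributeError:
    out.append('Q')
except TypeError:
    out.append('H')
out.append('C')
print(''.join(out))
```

Execution trace: 'J' (try body) → 'Z' (try body, no exception) → 'C' (after the try/except). Output: JZC

Answer: JZC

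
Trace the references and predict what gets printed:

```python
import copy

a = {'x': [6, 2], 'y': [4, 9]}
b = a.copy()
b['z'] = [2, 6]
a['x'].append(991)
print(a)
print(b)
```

Key concept: shallow copy of dict with mutable values.
Step by step:
`a = {'x': [6, 2], 'y': [4, 9]}` → a = {'x': [6, 2], 'y': [4, 9]}
`b = a.copy()` → b = {'x': [6, 2], 'y': [4, 9]}
`b['z'] = [2, 6]` → b = {'x': [6, 2], 'y': [4, 9], 'z': [2, 6]}
`a['x'].append(991)` → a = {'x': [6, 2, 991], 'y': [4, 9]}; b = {'x': [6, 2, 991], 'y': [4, 9], 'z': [2, 6]}
`print(a)` → prints {'x': [6, 2, 991], 'y': [4, 9]}
`print(b)` → prints {'x': [6, 2, 991], 'y': [4, 9], 'z': [2, 6]}

Answer:
{'x': [6, 2, 991], 'y': [4, 9]}
{'x': [6, 2, 991], 'y': [4, 9], 'z': [2, 6]}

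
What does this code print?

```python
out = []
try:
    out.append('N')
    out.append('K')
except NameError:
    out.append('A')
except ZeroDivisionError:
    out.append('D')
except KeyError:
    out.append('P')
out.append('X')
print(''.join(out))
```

Execution trace: 'N' (try body) → 'K' (try body, no exception) → 'X' (after the try/except). Output: NKX

Answer: NKX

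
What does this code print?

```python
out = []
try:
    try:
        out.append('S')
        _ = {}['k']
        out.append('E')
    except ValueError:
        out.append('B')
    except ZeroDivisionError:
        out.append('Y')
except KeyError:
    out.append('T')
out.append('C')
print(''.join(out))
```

Execution trace: 'S' (try body) → 'T' (outer except KeyError) → 'C' (after the try/except). Output: STC

Answer: STC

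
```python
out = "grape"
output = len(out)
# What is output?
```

Trace:
`out = "grape"` → out = 'grape'
`output = len(out)` → output = 5
So output = 5

Answer: 5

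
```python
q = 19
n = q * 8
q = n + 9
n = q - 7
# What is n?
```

Trace:
`q = 19` → q = 19
`n = q * 8` → n = 152
`q = n + 9` → q = 161
`n = q - 7` → n = 154
So n = 154

Answer: 154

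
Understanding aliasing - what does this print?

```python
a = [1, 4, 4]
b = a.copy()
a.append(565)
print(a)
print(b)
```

Key concept: list.copy() creates independent copy.
Step by step:
`a = [1, 4, 4]` → a = [1, 4, 4]
`b = a.copy()` → b = [1, 4, 4]
`a.append(565)` → a = [1, 4, 4, 565]
`print(a)` → prints [1, 4, 4, 565]
`print(b)` → prints [1, 4, 4]

Answer:
[1, 4, 4, 565]
[1, 4, 4]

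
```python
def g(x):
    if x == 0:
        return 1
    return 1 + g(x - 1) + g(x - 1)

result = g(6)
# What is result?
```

g(x) = 1 + 2·g(x-1), g(0)=1. Closed form: (1+1)·2^6 - 1 = 127.

Answer: 127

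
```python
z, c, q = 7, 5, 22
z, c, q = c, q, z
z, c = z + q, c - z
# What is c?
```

Trace:
`z, c, q = 7, 5, 22` → z = 7; c = 5; q = 22
`z, c, q = c, q, z` → z = 5; c = 22; q = 7
`z, c = z + q, c - z` → z = 12; c = 17
So c = 17

Answer: 17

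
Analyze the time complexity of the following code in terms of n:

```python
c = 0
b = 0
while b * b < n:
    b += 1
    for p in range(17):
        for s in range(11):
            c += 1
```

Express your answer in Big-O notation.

Each loop level contributes: √n × 1 × 1. Multiplying the contributions gives O(√n).

Answer: O(√n)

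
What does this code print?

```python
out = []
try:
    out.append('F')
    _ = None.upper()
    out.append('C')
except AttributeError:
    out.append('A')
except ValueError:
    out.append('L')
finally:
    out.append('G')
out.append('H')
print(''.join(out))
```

Execution trace: 'F' (try body) → 'A' (except AttributeError) → 'G' (finally) → 'H' (after the try/except). Output: FAGH

Answer: FAGH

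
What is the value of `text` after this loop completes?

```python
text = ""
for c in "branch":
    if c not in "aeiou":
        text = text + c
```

Remove vowels from 'branch'
`text` takes the values: "" → "b" → "br" → "brn" → "brnc" → "brnch"

Answer: "brnch"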